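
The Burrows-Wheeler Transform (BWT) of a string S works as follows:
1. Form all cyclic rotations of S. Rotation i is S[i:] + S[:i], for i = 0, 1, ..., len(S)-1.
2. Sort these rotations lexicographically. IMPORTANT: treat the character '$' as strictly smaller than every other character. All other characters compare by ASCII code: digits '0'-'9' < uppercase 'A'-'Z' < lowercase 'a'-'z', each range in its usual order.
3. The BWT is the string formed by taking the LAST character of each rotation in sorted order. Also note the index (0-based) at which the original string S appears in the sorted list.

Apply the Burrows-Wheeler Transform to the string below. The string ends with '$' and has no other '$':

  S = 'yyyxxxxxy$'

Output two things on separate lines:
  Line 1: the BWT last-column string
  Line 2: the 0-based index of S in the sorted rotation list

All 10 rotations (rotation i = S[i:]+S[:i]):
  rot[0] = yyyxxxxxy$
  rot[1] = yyxxxxxy$y
  rot[2] = yxxxxxy$yy
  rot[3] = xxxxxy$yyy
  rot[4] = xxxxy$yyyx
  rot[5] = xxxy$yyyxx
  rot[6] = xxy$yyyxxx
  rot[7] = xy$yyyxxxx
  rot[8] = y$yyyxxxxx
  rot[9] = $yyyxxxxxy
Sorted (with $ < everything):
  sorted[0] = $yyyxxxxxy  (last char: 'y')
  sorted[1] = xxxxxy$yyy  (last char: 'y')
  sorted[2] = xxxxy$yyyx  (last char: 'x')
  sorted[3] = xxxy$yyyxx  (last char: 'x')
  sorted[4] = xxy$yyyxxx  (last char: 'x')
  sorted[5] = xy$yyyxxxx  (last char: 'x')
  sorted[6] = y$yyyxxxxx  (last char: 'x')
  sorted[7] = yxxxxxy$yy  (last char: 'y')
  sorted[8] = yyxxxxxy$y  (last char: 'y')
  sorted[9] = yyyxxxxxy$  (last char: '$')
Last column: yyxxxxxyy$
Original string S is at sorted index 9

Answer: yyxxxxxyy$
9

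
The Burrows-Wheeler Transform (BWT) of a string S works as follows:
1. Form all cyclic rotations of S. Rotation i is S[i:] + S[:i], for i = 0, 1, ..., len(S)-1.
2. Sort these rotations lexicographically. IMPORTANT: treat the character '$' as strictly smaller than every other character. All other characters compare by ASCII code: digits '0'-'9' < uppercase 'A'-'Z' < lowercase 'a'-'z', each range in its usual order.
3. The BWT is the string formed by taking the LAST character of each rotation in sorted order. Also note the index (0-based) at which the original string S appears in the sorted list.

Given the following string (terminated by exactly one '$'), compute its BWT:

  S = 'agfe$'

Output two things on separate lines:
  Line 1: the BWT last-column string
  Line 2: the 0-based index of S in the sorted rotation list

All 5 rotations (rotation i = S[i:]+S[:i]):
  rot[0] = agfe$
  rot[1] = gfe$a
  rot[2] = fe$ag
  rot[3] = e$agf
  rot[4] = $agfe
Sorted (with $ < everything):
  sorted[0] = $agfe  (last char: 'e')
  sorted[1] = agfe$  (last char: '$')
  sorted[2] = e$agf  (last char: 'f')
  sorted[3] = fe$ag  (last char: 'g')
  sorted[4] = gfe$a  (last char: 'a')
Last column: e$fga
Original string S is at sorted index 1

Answer: e$fga
1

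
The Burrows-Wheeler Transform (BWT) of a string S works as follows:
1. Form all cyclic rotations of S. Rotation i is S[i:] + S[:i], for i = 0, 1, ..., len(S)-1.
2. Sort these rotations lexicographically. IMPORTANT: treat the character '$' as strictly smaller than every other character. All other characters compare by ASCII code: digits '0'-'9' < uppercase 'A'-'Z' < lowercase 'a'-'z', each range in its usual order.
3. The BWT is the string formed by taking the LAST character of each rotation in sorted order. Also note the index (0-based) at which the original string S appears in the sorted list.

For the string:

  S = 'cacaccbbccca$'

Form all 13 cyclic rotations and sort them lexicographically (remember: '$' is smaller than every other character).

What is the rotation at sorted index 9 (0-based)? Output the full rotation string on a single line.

All 13 rotations (rotation i = S[i:]+S[:i]):
  rot[0] = cacaccbbccca$
  rot[1] = acaccbbccca$c
  rot[2] = caccbbccca$ca
  rot[3] = accbbccca$cac
  rot[4] = ccbbccca$caca
  rot[5] = cbbccca$cacac
  rot[6] = bbccca$cacacc
  rot[7] = bccca$cacaccb
  rot[8] = ccca$cacaccbb
  rot[9] = cca$cacaccbbc
  rot[10] = ca$cacaccbbcc
  rot[11] = a$cacaccbbccc
  rot[12] = $cacaccbbccca
Sorted (with $ < everything):
  sorted[0] = $cacaccbbccca
  sorted[1] = a$cacaccbbccc
  sorted[2] = acaccbbccca$c
  sorted[3] = accbbccca$cac
  sorted[4] = bbccca$cacacc
  sorted[5] = bccca$cacaccb
  sorted[6] = ca$cacaccbbcc
  sorted[7] = cacaccbbccca$
  sorted[8] = caccbbccca$ca
  sorted[9] = cbbccca$cacac
  sorted[10] = cca$cacaccbbc
  sorted[11] = ccbbccca$caca
  sorted[12] = ccca$cacaccbb
sorted[9] = cbbccca$cacac

Answer: cbbccca$cacac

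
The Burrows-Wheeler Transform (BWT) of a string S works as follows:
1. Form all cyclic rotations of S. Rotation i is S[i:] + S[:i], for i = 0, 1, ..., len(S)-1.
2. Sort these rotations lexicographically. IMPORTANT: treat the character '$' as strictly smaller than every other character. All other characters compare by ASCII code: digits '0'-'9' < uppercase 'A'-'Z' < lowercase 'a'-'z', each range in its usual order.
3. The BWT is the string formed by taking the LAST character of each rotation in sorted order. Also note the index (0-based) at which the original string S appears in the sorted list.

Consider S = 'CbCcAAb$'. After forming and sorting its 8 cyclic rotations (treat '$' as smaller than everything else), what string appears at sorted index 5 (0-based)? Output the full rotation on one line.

Answer: b$CbCcAA

Derivation:
All 8 rotations (rotation i = S[i:]+S[:i]):
  rot[0] = CbCcAAb$
  rot[1] = bCcAAb$C
  rot[2] = CcAAb$Cb
  rot[3] = cAAb$CbC
  rot[4] = AAb$CbCc
  rot[5] = Ab$CbCcA
  rot[6] = b$CbCcAA
  rot[7] = $CbCcAAb
Sorted (with $ < everything):
  sorted[0] = $CbCcAAb
  sorted[1] = AAb$CbCc
  sorted[2] = Ab$CbCcA
  sorted[3] = CbCcAAb$
  sorted[4] = CcAAb$Cb
  sorted[5] = b$CbCcAA
  sorted[6] = bCcAAb$C
  sorted[7] = cAAb$CbC
sorted[5] = b$CbCcAA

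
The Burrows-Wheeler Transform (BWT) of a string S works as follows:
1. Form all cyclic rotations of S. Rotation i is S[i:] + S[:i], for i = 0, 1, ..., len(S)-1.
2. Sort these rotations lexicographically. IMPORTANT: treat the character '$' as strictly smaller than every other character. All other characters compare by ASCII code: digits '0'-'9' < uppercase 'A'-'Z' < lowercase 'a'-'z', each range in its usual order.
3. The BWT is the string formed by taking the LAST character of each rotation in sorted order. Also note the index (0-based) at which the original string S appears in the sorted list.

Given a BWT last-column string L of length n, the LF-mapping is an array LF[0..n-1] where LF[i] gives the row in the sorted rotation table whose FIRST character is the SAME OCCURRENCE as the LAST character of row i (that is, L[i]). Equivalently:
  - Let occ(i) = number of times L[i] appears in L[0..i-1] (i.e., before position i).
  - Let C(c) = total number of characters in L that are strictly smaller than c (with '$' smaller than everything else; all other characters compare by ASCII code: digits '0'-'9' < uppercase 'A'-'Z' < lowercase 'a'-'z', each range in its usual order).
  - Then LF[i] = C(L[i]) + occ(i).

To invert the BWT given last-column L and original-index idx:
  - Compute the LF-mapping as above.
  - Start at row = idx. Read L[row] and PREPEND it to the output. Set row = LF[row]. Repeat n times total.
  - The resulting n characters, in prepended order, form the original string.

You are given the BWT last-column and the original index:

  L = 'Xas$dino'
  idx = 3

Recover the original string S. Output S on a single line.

LF mapping: 1 2 7 0 3 4 5 6
Walk LF starting at row 3, prepending L[row]:
  step 1: row=3, L[3]='$', prepend. Next row=LF[3]=0
  step 2: row=0, L[0]='X', prepend. Next row=LF[0]=1
  step 3: row=1, L[1]='a', prepend. Next row=LF[1]=2
  step 4: row=2, L[2]='s', prepend. Next row=LF[2]=7
  step 5: row=7, L[7]='o', prepend. Next row=LF[7]=6
  step 6: row=6, L[6]='n', prepend. Next row=LF[6]=5
  step 7: row=5, L[5]='i', prepend. Next row=LF[5]=4
  step 8: row=4, L[4]='d', prepend. Next row=LF[4]=3
Reversed output: dinosaX$

Answer: dinosaX$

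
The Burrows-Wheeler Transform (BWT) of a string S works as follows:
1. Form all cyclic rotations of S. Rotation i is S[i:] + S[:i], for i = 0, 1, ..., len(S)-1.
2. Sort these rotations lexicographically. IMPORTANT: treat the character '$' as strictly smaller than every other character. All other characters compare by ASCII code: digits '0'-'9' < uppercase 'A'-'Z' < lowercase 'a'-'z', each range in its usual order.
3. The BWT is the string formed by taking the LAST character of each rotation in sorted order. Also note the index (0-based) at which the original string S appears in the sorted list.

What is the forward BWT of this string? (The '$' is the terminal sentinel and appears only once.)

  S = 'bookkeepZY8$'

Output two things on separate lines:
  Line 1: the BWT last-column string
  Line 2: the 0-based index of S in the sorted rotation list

Answer: 8YZp$kekoobe
4

Derivation:
All 12 rotations (rotation i = S[i:]+S[:i]):
  rot[0] = bookkeepZY8$
  rot[1] = ookkeepZY8$b
  rot[2] = okkeepZY8$bo
  rot[3] = kkeepZY8$boo
  rot[4] = keepZY8$book
  rot[5] = eepZY8$bookk
  rot[6] = epZY8$bookke
  rot[7] = pZY8$bookkee
  rot[8] = ZY8$bookkeep
  rot[9] = Y8$bookkeepZ
  rot[10] = 8$bookkeepZY
  rot[11] = $bookkeepZY8
Sorted (with $ < everything):
  sorted[0] = $bookkeepZY8  (last char: '8')
  sorted[1] = 8$bookkeepZY  (last char: 'Y')
  sorted[2] = Y8$bookkeepZ  (last char: 'Z')
  sorted[3] = ZY8$bookkeep  (last char: 'p')
  sorted[4] = bookkeepZY8$  (last char: '$')
  sorted[5] = eepZY8$bookk  (last char: 'k')
  sorted[6] = epZY8$bookke  (last char: 'e')
  sorted[7] = keepZY8$book  (last char: 'k')
  sorted[8] = kkeepZY8$boo  (last char: 'o')
  sorted[9] = okkeepZY8$bo  (last char: 'o')
  sorted[10] = ookkeepZY8$b  (last char: 'b')
  sorted[11] = pZY8$bookkee  (last char: 'e')
Last column: 8YZp$kekoobe
Original string S is at sorted index 4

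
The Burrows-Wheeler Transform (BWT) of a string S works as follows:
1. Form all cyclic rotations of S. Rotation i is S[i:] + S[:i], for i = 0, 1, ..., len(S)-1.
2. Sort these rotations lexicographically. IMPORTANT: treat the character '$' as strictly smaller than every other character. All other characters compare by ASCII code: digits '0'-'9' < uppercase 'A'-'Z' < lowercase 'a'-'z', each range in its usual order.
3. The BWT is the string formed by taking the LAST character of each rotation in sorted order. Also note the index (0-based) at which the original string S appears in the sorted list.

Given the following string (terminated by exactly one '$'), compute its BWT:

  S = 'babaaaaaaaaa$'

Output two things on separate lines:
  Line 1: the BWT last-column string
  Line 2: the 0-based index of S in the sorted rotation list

All 13 rotations (rotation i = S[i:]+S[:i]):
  rot[0] = babaaaaaaaaa$
  rot[1] = abaaaaaaaaa$b
  rot[2] = baaaaaaaaa$ba
  rot[3] = aaaaaaaaa$bab
  rot[4] = aaaaaaaa$baba
  rot[5] = aaaaaaa$babaa
  rot[6] = aaaaaa$babaaa
  rot[7] = aaaaa$babaaaa
  rot[8] = aaaa$babaaaaa
  rot[9] = aaa$babaaaaaa
  rot[10] = aa$babaaaaaaa
  rot[11] = a$babaaaaaaaa
  rot[12] = $babaaaaaaaaa
Sorted (with $ < everything):
  sorted[0] = $babaaaaaaaaa  (last char: 'a')
  sorted[1] = a$babaaaaaaaa  (last char: 'a')
  sorted[2] = aa$babaaaaaaa  (last char: 'a')
  sorted[3] = aaa$babaaaaaa  (last char: 'a')
  sorted[4] = aaaa$babaaaaa  (last char: 'a')
  sorted[5] = aaaaa$babaaaa  (last char: 'a')
  sorted[6] = aaaaaa$babaaa  (last char: 'a')
  sorted[7] = aaaaaaa$babaa  (last char: 'a')
  sorted[8] = aaaaaaaa$baba  (last char: 'a')
  sorted[9] = aaaaaaaaa$bab  (last char: 'b')
  sorted[10] = abaaaaaaaaa$b  (last char: 'b')
  sorted[11] = baaaaaaaaa$ba  (last char: 'a')
  sorted[12] = babaaaaaaaaa$  (last char: '$')
Last column: aaaaaaaaabba$
Original string S is at sorted index 12

Answer: aaaaaaaaabba$
12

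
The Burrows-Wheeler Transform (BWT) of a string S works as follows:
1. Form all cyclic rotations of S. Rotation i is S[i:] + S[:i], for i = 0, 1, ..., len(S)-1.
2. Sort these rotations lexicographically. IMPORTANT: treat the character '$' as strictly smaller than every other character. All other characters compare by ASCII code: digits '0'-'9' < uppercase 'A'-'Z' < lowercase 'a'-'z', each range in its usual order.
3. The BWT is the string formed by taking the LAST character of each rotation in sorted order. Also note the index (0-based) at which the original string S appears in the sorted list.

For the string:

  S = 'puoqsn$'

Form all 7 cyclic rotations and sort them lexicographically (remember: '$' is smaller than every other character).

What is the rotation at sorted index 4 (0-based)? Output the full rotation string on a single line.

All 7 rotations (rotation i = S[i:]+S[:i]):
  rot[0] = puoqsn$
  rot[1] = uoqsn$p
  rot[2] = oqsn$pu
  rot[3] = qsn$puo
  rot[4] = sn$puoq
  rot[5] = n$puoqs
  rot[6] = $puoqsn
Sorted (with $ < everything):
  sorted[0] = $puoqsn
  sorted[1] = n$puoqs
  sorted[2] = oqsn$pu
  sorted[3] = puoqsn$
  sorted[4] = qsn$puo
  sorted[5] = sn$puoq
  sorted[6] = uoqsn$p
sorted[4] = qsn$puo

Answer: qsn$puo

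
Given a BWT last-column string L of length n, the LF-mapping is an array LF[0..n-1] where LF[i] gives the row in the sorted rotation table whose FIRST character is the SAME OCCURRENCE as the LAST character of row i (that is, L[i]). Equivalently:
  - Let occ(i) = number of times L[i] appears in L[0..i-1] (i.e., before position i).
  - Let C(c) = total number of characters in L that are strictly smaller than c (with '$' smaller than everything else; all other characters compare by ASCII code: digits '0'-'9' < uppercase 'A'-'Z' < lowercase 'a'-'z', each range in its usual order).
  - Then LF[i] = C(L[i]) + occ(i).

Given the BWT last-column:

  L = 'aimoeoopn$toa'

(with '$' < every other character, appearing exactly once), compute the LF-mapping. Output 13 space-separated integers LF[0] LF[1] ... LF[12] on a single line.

Answer: 1 4 5 7 3 8 9 11 6 0 12 10 2

Derivation:
Char counts: '$':1, 'a':2, 'e':1, 'i':1, 'm':1, 'n':1, 'o':4, 'p':1, 't':1
C (first-col start): C('$')=0, C('a')=1, C('e')=3, C('i')=4, C('m')=5, C('n')=6, C('o')=7, C('p')=11, C('t')=12
L[0]='a': occ=0, LF[0]=C('a')+0=1+0=1
L[1]='i': occ=0, LF[1]=C('i')+0=4+0=4
L[2]='m': occ=0, LF[2]=C('m')+0=5+0=5
L[3]='o': occ=0, LF[3]=C('o')+0=7+0=7
L[4]='e': occ=0, LF[4]=C('e')+0=3+0=3
L[5]='o': occ=1, LF[5]=C('o')+1=7+1=8
L[6]='o': occ=2, LF[6]=C('o')+2=7+2=9
L[7]='p': occ=0, LF[7]=C('p')+0=11+0=11
L[8]='n': occ=0, LF[8]=C('n')+0=6+0=6
L[9]='$': occ=0, LF[9]=C('$')+0=0+0=0
L[10]='t': occ=0, LF[10]=C('t')+0=12+0=12
L[11]='o': occ=3, LF[11]=C('o')+3=7+3=10
L[12]='a': occ=1, LF[12]=C('a')+1=1+1=2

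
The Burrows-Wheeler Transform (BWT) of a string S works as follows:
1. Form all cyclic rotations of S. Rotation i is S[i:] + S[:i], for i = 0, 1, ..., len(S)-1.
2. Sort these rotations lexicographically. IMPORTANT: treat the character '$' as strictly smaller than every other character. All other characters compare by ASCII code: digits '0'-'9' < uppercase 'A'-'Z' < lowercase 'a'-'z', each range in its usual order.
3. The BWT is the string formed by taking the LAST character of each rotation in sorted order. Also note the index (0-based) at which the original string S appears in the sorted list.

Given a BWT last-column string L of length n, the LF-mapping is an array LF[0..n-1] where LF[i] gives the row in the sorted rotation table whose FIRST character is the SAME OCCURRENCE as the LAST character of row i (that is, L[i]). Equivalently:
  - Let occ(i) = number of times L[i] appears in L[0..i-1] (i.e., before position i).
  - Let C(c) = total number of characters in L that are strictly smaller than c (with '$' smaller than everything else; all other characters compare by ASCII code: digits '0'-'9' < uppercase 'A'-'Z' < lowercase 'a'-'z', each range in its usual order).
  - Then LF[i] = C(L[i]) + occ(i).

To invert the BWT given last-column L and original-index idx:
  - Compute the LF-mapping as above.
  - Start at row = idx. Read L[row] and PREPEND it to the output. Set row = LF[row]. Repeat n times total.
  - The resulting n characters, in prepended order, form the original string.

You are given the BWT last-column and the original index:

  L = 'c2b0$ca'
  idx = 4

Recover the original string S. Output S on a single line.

LF mapping: 5 2 4 1 0 6 3
Walk LF starting at row 4, prepending L[row]:
  step 1: row=4, L[4]='$', prepend. Next row=LF[4]=0
  step 2: row=0, L[0]='c', prepend. Next row=LF[0]=5
  step 3: row=5, L[5]='c', prepend. Next row=LF[5]=6
  step 4: row=6, L[6]='a', prepend. Next row=LF[6]=3
  step 5: row=3, L[3]='0', prepend. Next row=LF[3]=1
  step 6: row=1, L[1]='2', prepend. Next row=LF[1]=2
  step 7: row=2, L[2]='b', prepend. Next row=LF[2]=4
Reversed output: b20acc$

Answer: b20acc$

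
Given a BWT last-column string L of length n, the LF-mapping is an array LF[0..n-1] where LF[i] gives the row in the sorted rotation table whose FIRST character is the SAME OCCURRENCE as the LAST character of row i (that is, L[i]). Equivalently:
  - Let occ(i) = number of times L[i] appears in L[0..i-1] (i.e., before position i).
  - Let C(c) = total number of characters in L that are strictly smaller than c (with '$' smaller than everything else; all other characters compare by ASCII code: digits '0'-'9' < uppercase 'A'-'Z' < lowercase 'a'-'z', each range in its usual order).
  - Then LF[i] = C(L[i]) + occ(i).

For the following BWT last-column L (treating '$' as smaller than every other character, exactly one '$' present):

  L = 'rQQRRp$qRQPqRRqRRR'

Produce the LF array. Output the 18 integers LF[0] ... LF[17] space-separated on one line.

Answer: 17 2 3 5 6 13 0 14 7 4 1 15 8 9 16 10 11 12

Derivation:
Char counts: '$':1, 'P':1, 'Q':3, 'R':8, 'p':1, 'q':3, 'r':1
C (first-col start): C('$')=0, C('P')=1, C('Q')=2, C('R')=5, C('p')=13, C('q')=14, C('r')=17
L[0]='r': occ=0, LF[0]=C('r')+0=17+0=17
L[1]='Q': occ=0, LF[1]=C('Q')+0=2+0=2
L[2]='Q': occ=1, LF[2]=C('Q')+1=2+1=3
L[3]='R': occ=0, LF[3]=C('R')+0=5+0=5
L[4]='R': occ=1, LF[4]=C('R')+1=5+1=6
L[5]='p': occ=0, LF[5]=C('p')+0=13+0=13
L[6]='$': occ=0, LF[6]=C('$')+0=0+0=0
L[7]='q': occ=0, LF[7]=C('q')+0=14+0=14
L[8]='R': occ=2, LF[8]=C('R')+2=5+2=7
L[9]='Q': occ=2, LF[9]=C('Q')+2=2+2=4
L[10]='P': occ=0, LF[10]=C('P')+0=1+0=1
L[11]='q': occ=1, LF[11]=C('q')+1=14+1=15
L[12]='R': occ=3, LF[12]=C('R')+3=5+3=8
L[13]='R': occ=4, LF[13]=C('R')+4=5+4=9
L[14]='q': occ=2, LF[14]=C('q')+2=14+2=16
L[15]='R': occ=5, LF[15]=C('R')+5=5+5=10
L[16]='R': occ=6, LF[16]=C('R')+6=5+6=11
L[17]='R': occ=7, LF[17]=C('R')+7=5+7=12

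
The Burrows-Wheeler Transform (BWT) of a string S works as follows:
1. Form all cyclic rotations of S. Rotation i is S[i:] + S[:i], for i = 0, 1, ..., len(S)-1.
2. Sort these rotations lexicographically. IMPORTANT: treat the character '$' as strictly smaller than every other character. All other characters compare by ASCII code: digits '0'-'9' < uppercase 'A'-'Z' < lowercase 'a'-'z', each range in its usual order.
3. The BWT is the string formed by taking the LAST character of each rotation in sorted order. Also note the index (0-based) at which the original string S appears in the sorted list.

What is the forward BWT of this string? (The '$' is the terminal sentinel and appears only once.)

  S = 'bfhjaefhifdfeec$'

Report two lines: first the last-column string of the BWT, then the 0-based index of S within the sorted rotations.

Answer: cj$efefaidebffhh
2

Derivation:
All 16 rotations (rotation i = S[i:]+S[:i]):
  rot[0] = bfhjaefhifdfeec$
  rot[1] = fhjaefhifdfeec$b
  rot[2] = hjaefhifdfeec$bf
  rot[3] = jaefhifdfeec$bfh
  rot[4] = aefhifdfeec$bfhj
  rot[5] = efhifdfeec$bfhja
  rot[6] = fhifdfeec$bfhjae
  rot[7] = hifdfeec$bfhjaef
  rot[8] = ifdfeec$bfhjaefh
  rot[9] = fdfeec$bfhjaefhi
  rot[10] = dfeec$bfhjaefhif
  rot[11] = feec$bfhjaefhifd
  rot[12] = eec$bfhjaefhifdf
  rot[13] = ec$bfhjaefhifdfe
  rot[14] = c$bfhjaefhifdfee
  rot[15] = $bfhjaefhifdfeec
Sorted (with $ < everything):
  sorted[0] = $bfhjaefhifdfeec  (last char: 'c')
  sorted[1] = aefhifdfeec$bfhj  (last char: 'j')
  sorted[2] = bfhjaefhifdfeec$  (last char: '$')
  sorted[3] = c$bfhjaefhifdfee  (last char: 'e')
  sorted[4] = dfeec$bfhjaefhif  (last char: 'f')
  sorted[5] = ec$bfhjaefhifdfe  (last char: 'e')
  sorted[6] = eec$bfhjaefhifdf  (last char: 'f')
  sorted[7] = efhifdfeec$bfhja  (last char: 'a')
  sorted[8] = fdfeec$bfhjaefhi  (last char: 'i')
  sorted[9] = feec$bfhjaefhifd  (last char: 'd')
  sorted[10] = fhifdfeec$bfhjae  (last char: 'e')
  sorted[11] = fhjaefhifdfeec$b  (last char: 'b')
  sorted[12] = hifdfeec$bfhjaef  (last char: 'f')
  sorted[13] = hjaefhifdfeec$bf  (last char: 'f')
  sorted[14] = ifdfeec$bfhjaefh  (last char: 'h')
  sorted[15] = jaefhifdfeec$bfh  (last char: 'h')
Last column: cj$efefaidebffhh
Original string S is at sorted index 2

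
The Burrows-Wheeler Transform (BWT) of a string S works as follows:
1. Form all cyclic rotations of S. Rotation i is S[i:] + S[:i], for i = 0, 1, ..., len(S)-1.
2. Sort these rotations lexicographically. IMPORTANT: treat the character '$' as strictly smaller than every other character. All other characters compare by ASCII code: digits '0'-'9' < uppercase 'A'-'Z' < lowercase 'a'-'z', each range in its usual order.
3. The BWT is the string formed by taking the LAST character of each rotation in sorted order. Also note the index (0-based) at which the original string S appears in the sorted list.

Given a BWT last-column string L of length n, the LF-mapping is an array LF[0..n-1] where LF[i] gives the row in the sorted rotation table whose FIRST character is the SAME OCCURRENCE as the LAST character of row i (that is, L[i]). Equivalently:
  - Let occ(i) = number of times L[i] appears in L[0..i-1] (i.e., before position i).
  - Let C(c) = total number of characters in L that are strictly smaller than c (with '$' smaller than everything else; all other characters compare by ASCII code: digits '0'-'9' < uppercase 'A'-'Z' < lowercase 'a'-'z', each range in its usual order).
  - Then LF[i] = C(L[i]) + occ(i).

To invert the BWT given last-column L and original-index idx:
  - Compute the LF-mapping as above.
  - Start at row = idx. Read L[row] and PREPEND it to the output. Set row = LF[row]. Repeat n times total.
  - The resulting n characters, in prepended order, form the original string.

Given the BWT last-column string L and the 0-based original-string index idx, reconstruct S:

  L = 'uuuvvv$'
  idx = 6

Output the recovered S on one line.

LF mapping: 1 2 3 4 5 6 0
Walk LF starting at row 6, prepending L[row]:
  step 1: row=6, L[6]='$', prepend. Next row=LF[6]=0
  step 2: row=0, L[0]='u', prepend. Next row=LF[0]=1
  step 3: row=1, L[1]='u', prepend. Next row=LF[1]=2
  step 4: row=2, L[2]='u', prepend. Next row=LF[2]=3
  step 5: row=3, L[3]='v', prepend. Next row=LF[3]=4
  step 6: row=4, L[4]='v', prepend. Next row=LF[4]=5
  step 7: row=5, L[5]='v', prepend. Next row=LF[5]=6
Reversed output: vvvuuu$

Answer: vvvuuu$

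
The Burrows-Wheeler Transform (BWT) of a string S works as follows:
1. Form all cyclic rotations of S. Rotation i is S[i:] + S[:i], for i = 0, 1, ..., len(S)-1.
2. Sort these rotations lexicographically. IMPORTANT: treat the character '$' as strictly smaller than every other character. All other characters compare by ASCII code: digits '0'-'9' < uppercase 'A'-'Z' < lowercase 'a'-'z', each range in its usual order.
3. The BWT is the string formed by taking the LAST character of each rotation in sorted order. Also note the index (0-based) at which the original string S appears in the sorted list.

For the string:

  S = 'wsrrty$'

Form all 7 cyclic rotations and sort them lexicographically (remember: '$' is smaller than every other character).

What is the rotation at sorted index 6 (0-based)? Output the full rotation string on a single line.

Answer: y$wsrrt

Derivation:
All 7 rotations (rotation i = S[i:]+S[:i]):
  rot[0] = wsrrty$
  rot[1] = srrty$w
  rot[2] = rrty$ws
  rot[3] = rty$wsr
  rot[4] = ty$wsrr
  rot[5] = y$wsrrt
  rot[6] = $wsrrty
Sorted (with $ < everything):
  sorted[0] = $wsrrty
  sorted[1] = rrty$ws
  sorted[2] = rty$wsr
  sorted[3] = srrty$w
  sorted[4] = ty$wsrr
  sorted[5] = wsrrty$
  sorted[6] = y$wsrrt
sorted[6] = y$wsrrt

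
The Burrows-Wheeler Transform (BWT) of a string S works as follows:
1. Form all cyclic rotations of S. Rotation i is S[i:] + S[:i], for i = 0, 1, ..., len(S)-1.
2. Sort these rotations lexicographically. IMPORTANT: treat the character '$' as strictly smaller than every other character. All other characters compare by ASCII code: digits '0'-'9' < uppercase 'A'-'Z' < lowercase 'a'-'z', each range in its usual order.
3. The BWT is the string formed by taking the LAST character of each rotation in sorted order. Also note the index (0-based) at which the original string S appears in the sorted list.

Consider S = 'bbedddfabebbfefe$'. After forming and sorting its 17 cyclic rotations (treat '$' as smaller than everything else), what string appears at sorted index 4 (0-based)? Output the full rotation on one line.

All 17 rotations (rotation i = S[i:]+S[:i]):
  rot[0] = bbedddfabebbfefe$
  rot[1] = bedddfabebbfefe$b
  rot[2] = edddfabebbfefe$bb
  rot[3] = dddfabebbfefe$bbe
  rot[4] = ddfabebbfefe$bbed
  rot[5] = dfabebbfefe$bbedd
  rot[6] = fabebbfefe$bbeddd
  rot[7] = abebbfefe$bbedddf
  rot[8] = bebbfefe$bbedddfa
  rot[9] = ebbfefe$bbedddfab
  rot[10] = bbfefe$bbedddfabe
  rot[11] = bfefe$bbedddfabeb
  rot[12] = fefe$bbedddfabebb
  rot[13] = efe$bbedddfabebbf
  rot[14] = fe$bbedddfabebbfe
  rot[15] = e$bbedddfabebbfef
  rot[16] = $bbedddfabebbfefe
Sorted (with $ < everything):
  sorted[0] = $bbedddfabebbfefe
  sorted[1] = abebbfefe$bbedddf
  sorted[2] = bbedddfabebbfefe$
  sorted[3] = bbfefe$bbedddfabe
  sorted[4] = bebbfefe$bbedddfa
  sorted[5] = bedddfabebbfefe$b
  sorted[6] = bfefe$bbedddfabeb
  sorted[7] = dddfabebbfefe$bbe
  sorted[8] = ddfabebbfefe$bbed
  sorted[9] = dfabebbfefe$bbedd
  sorted[10] = e$bbedddfabebbfef
  sorted[11] = ebbfefe$bbedddfab
  sorted[12] = edddfabebbfefe$bb
  sorted[13] = efe$bbedddfabebbf
  sorted[14] = fabebbfefe$bbeddd
  sorted[15] = fe$bbedddfabebbfe
  sorted[16] = fefe$bbedddfabebb
sorted[4] = bebbfefe$bbedddfa

Answer: bebbfefe$bbedddfa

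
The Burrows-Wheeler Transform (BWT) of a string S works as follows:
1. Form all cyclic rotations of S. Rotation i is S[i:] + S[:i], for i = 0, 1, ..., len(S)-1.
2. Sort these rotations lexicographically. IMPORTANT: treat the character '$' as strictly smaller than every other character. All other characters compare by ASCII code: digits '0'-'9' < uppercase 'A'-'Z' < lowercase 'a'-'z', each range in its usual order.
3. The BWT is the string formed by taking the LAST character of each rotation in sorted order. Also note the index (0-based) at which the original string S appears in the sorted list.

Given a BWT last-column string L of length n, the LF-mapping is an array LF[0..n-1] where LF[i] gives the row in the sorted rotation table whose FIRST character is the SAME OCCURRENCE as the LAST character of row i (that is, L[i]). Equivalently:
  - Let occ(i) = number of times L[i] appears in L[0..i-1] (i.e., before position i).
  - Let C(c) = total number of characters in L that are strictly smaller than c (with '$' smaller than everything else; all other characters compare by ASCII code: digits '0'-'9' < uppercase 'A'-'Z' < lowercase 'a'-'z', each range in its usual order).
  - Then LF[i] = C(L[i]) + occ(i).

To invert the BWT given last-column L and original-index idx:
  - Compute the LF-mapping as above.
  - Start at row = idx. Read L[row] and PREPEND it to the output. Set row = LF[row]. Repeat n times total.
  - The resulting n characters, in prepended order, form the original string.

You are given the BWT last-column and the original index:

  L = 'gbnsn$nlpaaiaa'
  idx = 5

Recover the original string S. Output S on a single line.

Answer: bananasapling$

Derivation:
LF mapping: 6 5 9 13 10 0 11 8 12 1 2 7 3 4
Walk LF starting at row 5, prepending L[row]:
  step 1: row=5, L[5]='$', prepend. Next row=LF[5]=0
  step 2: row=0, L[0]='g', prepend. Next row=LF[0]=6
  step 3: row=6, L[6]='n', prepend. Next row=LF[6]=11
  step 4: row=11, L[11]='i', prepend. Next row=LF[11]=7
  step 5: row=7, L[7]='l', prepend. Next row=LF[7]=8
  step 6: row=8, L[8]='p', prepend. Next row=LF[8]=12
  step 7: row=12, L[12]='a', prepend. Next row=LF[12]=3
  step 8: row=3, L[3]='s', prepend. Next row=LF[3]=13
  step 9: row=13, L[13]='a', prepend. Next row=LF[13]=4
  step 10: row=4, L[4]='n', prepend. Next row=LF[4]=10
  step 11: row=10, L[10]='a', prepend. Next row=LF[10]=2
  step 12: row=2, L[2]='n', prepend. Next row=LF[2]=9
  step 13: row=9, L[9]='a', prepend. Next row=LF[9]=1
  step 14: row=1, L[1]='b', prepend. Next row=LF[1]=5
Reversed output: bananasapling$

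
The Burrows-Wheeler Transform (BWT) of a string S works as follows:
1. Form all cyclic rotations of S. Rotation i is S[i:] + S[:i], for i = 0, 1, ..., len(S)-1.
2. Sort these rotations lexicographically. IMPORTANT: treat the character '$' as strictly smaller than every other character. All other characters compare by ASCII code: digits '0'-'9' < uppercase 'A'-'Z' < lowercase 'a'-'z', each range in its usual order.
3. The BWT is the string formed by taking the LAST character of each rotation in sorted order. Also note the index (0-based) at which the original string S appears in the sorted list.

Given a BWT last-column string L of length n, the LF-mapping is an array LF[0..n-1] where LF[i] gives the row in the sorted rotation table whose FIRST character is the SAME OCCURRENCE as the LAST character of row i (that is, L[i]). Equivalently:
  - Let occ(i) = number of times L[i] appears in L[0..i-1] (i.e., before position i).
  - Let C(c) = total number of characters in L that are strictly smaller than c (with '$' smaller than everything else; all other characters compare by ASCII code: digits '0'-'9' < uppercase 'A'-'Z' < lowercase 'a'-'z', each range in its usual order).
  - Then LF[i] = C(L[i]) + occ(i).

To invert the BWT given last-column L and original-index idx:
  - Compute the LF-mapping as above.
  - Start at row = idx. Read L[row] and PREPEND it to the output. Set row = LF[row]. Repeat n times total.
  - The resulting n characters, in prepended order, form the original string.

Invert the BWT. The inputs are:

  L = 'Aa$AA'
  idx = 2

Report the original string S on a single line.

LF mapping: 1 4 0 2 3
Walk LF starting at row 2, prepending L[row]:
  step 1: row=2, L[2]='$', prepend. Next row=LF[2]=0
  step 2: row=0, L[0]='A', prepend. Next row=LF[0]=1
  step 3: row=1, L[1]='a', prepend. Next row=LF[1]=4
  step 4: row=4, L[4]='A', prepend. Next row=LF[4]=3
  step 5: row=3, L[3]='A', prepend. Next row=LF[3]=2
Reversed output: AAaA$

Answer: AAaA$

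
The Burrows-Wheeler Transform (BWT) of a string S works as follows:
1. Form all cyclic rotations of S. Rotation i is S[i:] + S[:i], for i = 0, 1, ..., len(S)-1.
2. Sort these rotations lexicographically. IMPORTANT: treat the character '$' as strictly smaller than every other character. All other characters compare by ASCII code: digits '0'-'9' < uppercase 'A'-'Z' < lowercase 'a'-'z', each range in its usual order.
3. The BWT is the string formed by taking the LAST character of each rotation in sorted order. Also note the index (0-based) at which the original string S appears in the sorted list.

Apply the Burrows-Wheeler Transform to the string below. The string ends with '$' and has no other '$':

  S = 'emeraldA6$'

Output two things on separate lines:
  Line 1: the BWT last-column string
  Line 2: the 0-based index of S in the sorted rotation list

All 10 rotations (rotation i = S[i:]+S[:i]):
  rot[0] = emeraldA6$
  rot[1] = meraldA6$e
  rot[2] = eraldA6$em
  rot[3] = raldA6$eme
  rot[4] = aldA6$emer
  rot[5] = ldA6$emera
  rot[6] = dA6$emeral
  rot[7] = A6$emerald
  rot[8] = 6$emeraldA
  rot[9] = $emeraldA6
Sorted (with $ < everything):
  sorted[0] = $emeraldA6  (last char: '6')
  sorted[1] = 6$emeraldA  (last char: 'A')
  sorted[2] = A6$emerald  (last char: 'd')
  sorted[3] = aldA6$emer  (last char: 'r')
  sorted[4] = dA6$emeral  (last char: 'l')
  sorted[5] = emeraldA6$  (last char: '$')
  sorted[6] = eraldA6$em  (last char: 'm')
  sorted[7] = ldA6$emera  (last char: 'a')
  sorted[8] = meraldA6$e  (last char: 'e')
  sorted[9] = raldA6$eme  (last char: 'e')
Last column: 6Adrl$maee
Original string S is at sorted index 5

Answer: 6Adrl$maee
5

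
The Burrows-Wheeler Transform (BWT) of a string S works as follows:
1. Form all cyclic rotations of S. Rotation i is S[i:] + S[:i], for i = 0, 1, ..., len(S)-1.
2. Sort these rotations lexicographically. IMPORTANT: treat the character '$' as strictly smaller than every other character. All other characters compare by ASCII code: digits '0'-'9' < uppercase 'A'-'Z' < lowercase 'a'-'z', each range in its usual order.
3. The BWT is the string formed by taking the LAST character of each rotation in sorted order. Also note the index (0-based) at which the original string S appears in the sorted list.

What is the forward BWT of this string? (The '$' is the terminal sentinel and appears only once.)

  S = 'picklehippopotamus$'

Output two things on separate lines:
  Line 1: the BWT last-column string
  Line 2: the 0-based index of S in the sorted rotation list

All 19 rotations (rotation i = S[i:]+S[:i]):
  rot[0] = picklehippopotamus$
  rot[1] = icklehippopotamus$p
  rot[2] = cklehippopotamus$pi
  rot[3] = klehippopotamus$pic
  rot[4] = lehippopotamus$pick
  rot[5] = ehippopotamus$pickl
  rot[6] = hippopotamus$pickle
  rot[7] = ippopotamus$pickleh
  rot[8] = ppopotamus$picklehi
  rot[9] = popotamus$picklehip
  rot[10] = opotamus$picklehipp
  rot[11] = potamus$picklehippo
  rot[12] = otamus$picklehippop
  rot[13] = tamus$picklehippopo
  rot[14] = amus$picklehippopot
  rot[15] = mus$picklehippopota
  rot[16] = us$picklehippopotam
  rot[17] = s$picklehippopotamu
  rot[18] = $picklehippopotamus
Sorted (with $ < everything):
  sorted[0] = $picklehippopotamus  (last char: 's')
  sorted[1] = amus$picklehippopot  (last char: 't')
  sorted[2] = cklehippopotamus$pi  (last char: 'i')
  sorted[3] = ehippopotamus$pickl  (last char: 'l')
  sorted[4] = hippopotamus$pickle  (last char: 'e')
  sorted[5] = icklehippopotamus$p  (last char: 'p')
  sorted[6] = ippopotamus$pickleh  (last char: 'h')
  sorted[7] = klehippopotamus$pic  (last char: 'c')
  sorted[8] = lehippopotamus$pick  (last char: 'k')
  sorted[9] = mus$picklehippopota  (last char: 'a')
  sorted[10] = opotamus$picklehipp  (last char: 'p')
  sorted[11] = otamus$picklehippop  (last char: 'p')
  sorted[12] = picklehippopotamus$  (last char: '$')
  sorted[13] = popotamus$picklehip  (last char: 'p')
  sorted[14] = potamus$picklehippo  (last char: 'o')
  sorted[15] = ppopotamus$picklehi  (last char: 'i')
  sorted[16] = s$picklehippopotamu  (last char: 'u')
  sorted[17] = tamus$picklehippopo  (last char: 'o')
  sorted[18] = us$picklehippopotam  (last char: 'm')
Last column: stilephckapp$poiuom
Original string S is at sorted index 12

Answer: stilephckapp$poiuom
12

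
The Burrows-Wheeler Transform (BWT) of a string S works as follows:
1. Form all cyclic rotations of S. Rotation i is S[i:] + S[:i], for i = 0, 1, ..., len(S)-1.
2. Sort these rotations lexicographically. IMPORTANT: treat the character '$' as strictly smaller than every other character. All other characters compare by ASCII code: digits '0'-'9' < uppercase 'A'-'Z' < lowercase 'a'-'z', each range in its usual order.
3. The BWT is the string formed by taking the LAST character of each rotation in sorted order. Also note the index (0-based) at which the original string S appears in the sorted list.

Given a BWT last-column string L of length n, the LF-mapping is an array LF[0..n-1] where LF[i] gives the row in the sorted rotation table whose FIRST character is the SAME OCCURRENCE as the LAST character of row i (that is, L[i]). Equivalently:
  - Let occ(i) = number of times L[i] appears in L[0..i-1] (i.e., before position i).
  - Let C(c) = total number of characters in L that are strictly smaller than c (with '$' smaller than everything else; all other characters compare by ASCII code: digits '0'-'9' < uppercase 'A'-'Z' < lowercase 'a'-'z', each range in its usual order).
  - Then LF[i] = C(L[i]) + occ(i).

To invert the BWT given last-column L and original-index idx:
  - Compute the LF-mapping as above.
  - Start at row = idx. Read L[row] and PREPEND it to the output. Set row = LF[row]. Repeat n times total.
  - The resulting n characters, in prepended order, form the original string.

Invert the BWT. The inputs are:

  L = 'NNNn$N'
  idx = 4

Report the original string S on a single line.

LF mapping: 1 2 3 5 0 4
Walk LF starting at row 4, prepending L[row]:
  step 1: row=4, L[4]='$', prepend. Next row=LF[4]=0
  step 2: row=0, L[0]='N', prepend. Next row=LF[0]=1
  step 3: row=1, L[1]='N', prepend. Next row=LF[1]=2
  step 4: row=2, L[2]='N', prepend. Next row=LF[2]=3
  step 5: row=3, L[3]='n', prepend. Next row=LF[3]=5
  step 6: row=5, L[5]='N', prepend. Next row=LF[5]=4
Reversed output: NnNNN$

Answer: NnNNN$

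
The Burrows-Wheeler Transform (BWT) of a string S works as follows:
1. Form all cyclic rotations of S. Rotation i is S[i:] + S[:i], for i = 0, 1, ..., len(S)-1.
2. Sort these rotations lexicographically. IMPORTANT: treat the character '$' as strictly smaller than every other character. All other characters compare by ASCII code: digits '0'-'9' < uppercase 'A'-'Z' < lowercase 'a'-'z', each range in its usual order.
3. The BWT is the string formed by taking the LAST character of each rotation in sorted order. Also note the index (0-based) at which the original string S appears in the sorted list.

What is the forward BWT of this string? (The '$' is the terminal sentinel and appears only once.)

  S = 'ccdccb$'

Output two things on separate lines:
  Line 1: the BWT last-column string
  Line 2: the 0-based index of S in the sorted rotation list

Answer: bccd$cc
4

Derivation:
All 7 rotations (rotation i = S[i:]+S[:i]):
  rot[0] = ccdccb$
  rot[1] = cdccb$c
  rot[2] = dccb$cc
  rot[3] = ccb$ccd
  rot[4] = cb$ccdc
  rot[5] = b$ccdcc
  rot[6] = $ccdccb
Sorted (with $ < everything):
  sorted[0] = $ccdccb  (last char: 'b')
  sorted[1] = b$ccdcc  (last char: 'c')
  sorted[2] = cb$ccdc  (last char: 'c')
  sorted[3] = ccb$ccd  (last char: 'd')
  sorted[4] = ccdccb$  (last char: '$')
  sorted[5] = cdccb$c  (last char: 'c')
  sorted[6] = dccb$cc  (last char: 'c')
Last column: bccd$cc
Original string S is at sorted index 4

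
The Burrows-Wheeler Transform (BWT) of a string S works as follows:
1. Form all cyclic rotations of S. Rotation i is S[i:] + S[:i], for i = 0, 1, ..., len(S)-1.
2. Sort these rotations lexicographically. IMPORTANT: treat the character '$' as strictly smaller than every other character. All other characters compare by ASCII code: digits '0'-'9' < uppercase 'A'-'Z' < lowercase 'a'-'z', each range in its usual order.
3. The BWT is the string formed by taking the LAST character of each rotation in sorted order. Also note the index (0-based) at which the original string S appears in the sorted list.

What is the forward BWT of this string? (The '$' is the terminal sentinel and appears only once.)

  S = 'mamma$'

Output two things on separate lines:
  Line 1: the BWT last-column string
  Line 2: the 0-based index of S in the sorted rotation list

Answer: ammm$a
4

Derivation:
All 6 rotations (rotation i = S[i:]+S[:i]):
  rot[0] = mamma$
  rot[1] = amma$m
  rot[2] = mma$ma
  rot[3] = ma$mam
  rot[4] = a$mamm
  rot[5] = $mamma
Sorted (with $ < everything):
  sorted[0] = $mamma  (last char: 'a')
  sorted[1] = a$mamm  (last char: 'm')
  sorted[2] = amma$m  (last char: 'm')
  sorted[3] = ma$mam  (last char: 'm')
  sorted[4] = mamma$  (last char: '$')
  sorted[5] = mma$ma  (last char: 'a')
Last column: ammm$a
Original string S is at sorted index 4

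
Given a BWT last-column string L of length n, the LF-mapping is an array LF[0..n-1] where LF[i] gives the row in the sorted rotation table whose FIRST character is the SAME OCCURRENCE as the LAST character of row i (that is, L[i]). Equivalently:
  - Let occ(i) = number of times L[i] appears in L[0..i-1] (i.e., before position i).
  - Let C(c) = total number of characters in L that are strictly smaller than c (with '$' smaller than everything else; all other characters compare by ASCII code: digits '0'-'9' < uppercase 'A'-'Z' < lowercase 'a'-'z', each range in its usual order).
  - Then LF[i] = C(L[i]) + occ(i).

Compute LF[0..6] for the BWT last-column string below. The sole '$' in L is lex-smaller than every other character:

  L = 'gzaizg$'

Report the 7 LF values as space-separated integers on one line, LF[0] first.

Char counts: '$':1, 'a':1, 'g':2, 'i':1, 'z':2
C (first-col start): C('$')=0, C('a')=1, C('g')=2, C('i')=4, C('z')=5
L[0]='g': occ=0, LF[0]=C('g')+0=2+0=2
L[1]='z': occ=0, LF[1]=C('z')+0=5+0=5
L[2]='a': occ=0, LF[2]=C('a')+0=1+0=1
L[3]='i': occ=0, LF[3]=C('i')+0=4+0=4
L[4]='z': occ=1, LF[4]=C('z')+1=5+1=6
L[5]='g': occ=1, LF[5]=C('g')+1=2+1=3
L[6]='$': occ=0, LF[6]=C('$')+0=0+0=0

Answer: 2 5 1 4 6 3 0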